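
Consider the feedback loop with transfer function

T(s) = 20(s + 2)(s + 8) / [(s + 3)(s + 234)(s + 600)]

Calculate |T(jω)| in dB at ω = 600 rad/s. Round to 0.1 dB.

-33.2 dB

At s = jω = j600:
zero (s+2): 2 + j600 → |·| = √(2²+600²) = √360004 ≈ 600, ∠ = arctan(600/2) ≈ 89.81°
zero (s+8): 8 + j600 → |·| = √(8²+600²) = √360064 ≈ 600.05, ∠ = arctan(600/8) ≈ 89.24°
pole (s+3): 3 + j600 → |·| = √(3²+600²) = √360009 ≈ 600.01, ∠ = arctan(600/3) ≈ 89.71°
pole (s+234): 234 + j600 → |·| = √(234²+600²) = √414756 ≈ 644.02, ∠ = arctan(600/234) ≈ 68.69°
pole (s+600): 600 + j600 → |·| = √(600²+600²) = √720000 ≈ 848.53, ∠ = arctan(600/600) ≈ 45.00°
|T| = 20 · 3.6003e+05 / 3.2789e+08 ≈ 0.02196
Gain = 20 log₁₀(0.02196) ≈ -33.17 dB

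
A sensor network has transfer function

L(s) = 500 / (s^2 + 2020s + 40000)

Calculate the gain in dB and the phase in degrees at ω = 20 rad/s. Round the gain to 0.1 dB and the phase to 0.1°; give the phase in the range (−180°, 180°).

-41.1 dB, -45.6°

Substitute s = j20:
Numerator: 500 = 500 + j0
Denominator: (j20)^2 + 2020(j20) + 40000 = 39600 + j40400
|N| = √(500² + 0²) ≈ 500, ∠N ≈ 0.00°
|D| = √(39600² + 40400²) ≈ 56571, ∠D ≈ 45.57°
|L| = 500 / 56571 ≈ 0.0088385
Gain = 20 log₁₀(0.0088385) ≈ -41.07 dB
∠L = 0.00° − 45.57° = -45.57°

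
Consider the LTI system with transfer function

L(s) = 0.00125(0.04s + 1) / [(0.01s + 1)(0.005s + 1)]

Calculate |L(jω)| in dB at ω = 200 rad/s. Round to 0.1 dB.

At ω = 200 rad/s:
zero (1 + j200·0.04) = 1 + j8 → |·| ≈ 8.0623, ∠ ≈ 82.87°
pole (1 + j200·0.01) = 1 + j2 → |·| ≈ 2.2361, ∠ ≈ 63.43°
pole (1 + j200·0.005) = 1 + j1 → |·| ≈ 1.4142, ∠ ≈ 45.00°
|L| = 0.00125 · 8.0623 / (2.2361 · 1.4142) ≈ 0.0031869
Gain = 20 log₁₀(0.0031869) ≈ -49.93 dB

-49.9 dB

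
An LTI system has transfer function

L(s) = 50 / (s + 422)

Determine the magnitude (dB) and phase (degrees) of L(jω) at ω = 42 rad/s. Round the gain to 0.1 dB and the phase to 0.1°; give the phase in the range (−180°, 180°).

Substitute s = j42:
Numerator: 50 = 50 + j0
Denominator: (j42) + 422 = 422 + j42
|N| = √(50² + 0²) ≈ 50, ∠N ≈ 0.00°
|D| = √(422² + 42²) ≈ 424.08, ∠D ≈ 5.68°
|L| = 50 / 424.08 ≈ 0.1179
Gain = 20 log₁₀(0.1179) ≈ -18.57 dB
∠L = 0.00° − 5.68° = -5.68°

-18.6 dB, -5.7°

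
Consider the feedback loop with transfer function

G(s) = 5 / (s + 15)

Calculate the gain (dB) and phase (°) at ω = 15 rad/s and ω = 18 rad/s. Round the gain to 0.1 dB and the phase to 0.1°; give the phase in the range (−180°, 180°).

At s = jω = j15:
pole (s+15): 15 + j15 → |·| = √(15²+15²) = √450 ≈ 21.213, ∠ = arctan(15/15) ≈ 45.00°
|G| = 5 / 21.213 ≈ 0.2357
Gain = 20 log₁₀(0.2357) ≈ -12.55 dB
∠G = 0.00° − 45.00° = -45.00°

At s = jω = j18:
pole (s+15): 15 + j18 → |·| = √(15²+18²) = √549 ≈ 23.431, ∠ = arctan(18/15) ≈ 50.19°
|G| = 5 / 23.431 ≈ 0.21339
Gain = 20 log₁₀(0.21339) ≈ -13.42 dB
∠G = 0.00° − 50.19° = -50.19°

ω = 15: -12.6 dB, -45.0°; ω = 18: -13.4 dB, -50.2°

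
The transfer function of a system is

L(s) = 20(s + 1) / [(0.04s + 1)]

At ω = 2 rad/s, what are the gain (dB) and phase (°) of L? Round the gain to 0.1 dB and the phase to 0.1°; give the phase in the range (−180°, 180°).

At ω = 2 rad/s:
zero (1 + j2·1) = 1 + j2 → |·| ≈ 2.2361, ∠ ≈ 63.43°
pole (1 + j2·0.04) = 1 + j0.08 → |·| ≈ 1.0032, ∠ ≈ 4.57°
|L| = 20 · 2.2361 / (1.0032) ≈ 44.579
Gain = 20 log₁₀(44.579) ≈ 32.98 dB
∠L = (63.43°) − (4.57°) = 58.86°

33.0 dB, 58.9°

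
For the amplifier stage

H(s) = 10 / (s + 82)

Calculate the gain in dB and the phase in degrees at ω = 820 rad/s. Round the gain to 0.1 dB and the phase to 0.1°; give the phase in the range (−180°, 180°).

-38.3 dB, -84.3°

At s = jω = j820:
pole (s+82): 82 + j820 → |·| = √(82²+820²) = √679124 ≈ 824.09, ∠ = arctan(820/82) ≈ 84.29°
|H| = 10 / 824.09 ≈ 0.012135
Gain = 20 log₁₀(0.012135) ≈ -38.32 dB
∠H = 0.00° − 84.29° = -84.29°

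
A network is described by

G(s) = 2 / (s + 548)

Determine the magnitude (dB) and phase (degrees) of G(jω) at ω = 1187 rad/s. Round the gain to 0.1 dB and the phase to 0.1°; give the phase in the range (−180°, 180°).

Substitute s = j1187:
Numerator: 2 = 2 + j0
Denominator: (j1187) + 548 = 548 + j1187
|N| = √(2² + 0²) ≈ 2, ∠N ≈ 0.00°
|D| = √(548² + 1187²) ≈ 1307.4, ∠D ≈ 65.22°
|G| = 2 / 1307.4 ≈ 0.0015298
Gain = 20 log₁₀(0.0015298) ≈ -56.31 dB
∠G = 0.00° − 65.22° = -65.22°

-56.3 dB, -65.2°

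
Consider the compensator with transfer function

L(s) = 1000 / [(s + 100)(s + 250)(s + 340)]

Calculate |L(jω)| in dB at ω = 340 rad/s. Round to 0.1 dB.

-97.1 dB

At s = jω = j340:
pole (s+100): 100 + j340 → |·| = √(100²+340²) = √125600 ≈ 354.4, ∠ = arctan(340/100) ≈ 73.61°
pole (s+250): 250 + j340 → |·| = √(250²+340²) = √178100 ≈ 422.02, ∠ = arctan(340/250) ≈ 53.67°
pole (s+340): 340 + j340 → |·| = √(340²+340²) = √231200 ≈ 480.83, ∠ = arctan(340/340) ≈ 45.00°
|L| = 1000 / 7.1915e+07 ≈ 1.3905e-05
Gain = 20 log₁₀(1.3905e-05) ≈ -97.14 dB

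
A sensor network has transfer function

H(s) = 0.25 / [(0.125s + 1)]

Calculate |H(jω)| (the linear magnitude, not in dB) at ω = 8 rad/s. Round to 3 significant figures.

At ω = 8 rad/s:
pole (1 + j8·0.125) = 1 + j1 → |·| ≈ 1.4142, ∠ ≈ 45.00°
|H| = 0.25 · 1 / (1.4142) ≈ 0.17678

0.177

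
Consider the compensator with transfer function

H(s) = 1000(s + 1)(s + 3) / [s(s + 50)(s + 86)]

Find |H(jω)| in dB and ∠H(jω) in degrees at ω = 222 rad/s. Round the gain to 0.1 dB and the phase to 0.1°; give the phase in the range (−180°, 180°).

At s = jω = j222:
zero (s+1): 1 + j222 → |·| = √(1²+222²) = √49285 ≈ 222, ∠ = arctan(222/1) ≈ 89.74°
zero (s+3): 3 + j222 → |·| = √(3²+222²) = √49293 ≈ 222.02, ∠ = arctan(222/3) ≈ 89.23°
pole (s+50): 50 + j222 → |·| = √(50²+222²) = √51784 ≈ 227.56, ∠ = arctan(222/50) ≈ 77.31°
pole (s+86): 86 + j222 → |·| = √(86²+222²) = √56680 ≈ 238.08, ∠ = arctan(222/86) ≈ 68.82°
pole at origin: |s| = 222, ∠ = 90.00° (in denominator)
|H| = 1000 · 49288 / 1.2027e+07 ≈ 4.0981
Gain = 20 log₁₀(4.0981) ≈ 12.25 dB
∠H = 178.97° − 236.13° = -57.16°

12.3 dB, -57.2°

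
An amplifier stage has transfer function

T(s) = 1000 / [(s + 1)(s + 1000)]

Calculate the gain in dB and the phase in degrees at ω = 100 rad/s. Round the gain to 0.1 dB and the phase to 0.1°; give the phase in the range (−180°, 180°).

-40.0 dB, -95.1°

At s = jω = j100:
pole (s+1): 1 + j100 → |·| = √(1²+100²) = √10001 ≈ 100, ∠ = arctan(100/1) ≈ 89.43°
pole (s+1000): 1000 + j100 → |·| = √(1000²+100²) = √1010000 ≈ 1005, ∠ = arctan(100/1000) ≈ 5.71°
|T| = 1000 / 1.005e+05 ≈ 0.0099502
Gain = 20 log₁₀(0.0099502) ≈ -40.04 dB
∠T = 0.00° − 95.14° = -95.14°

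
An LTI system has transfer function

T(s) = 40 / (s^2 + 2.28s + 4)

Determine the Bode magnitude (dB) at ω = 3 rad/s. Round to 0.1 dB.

13.5 dB

At s = jω = j3:
quadratic: (j3)² + 2.28·j3 + 4 = -5 + j6.84 → |·| ≈ 8.4726, ∠ ≈ 126.17°
|T| = 40 / 8.4726 ≈ 4.7211
Gain = 20 log₁₀(4.7211) ≈ 13.48 dB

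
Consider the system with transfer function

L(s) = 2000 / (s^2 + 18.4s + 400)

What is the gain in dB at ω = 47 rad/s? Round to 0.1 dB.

-0.0 dB

At s = jω = j47:
quadratic: (j47)² + 18.4·j47 + 400 = -1809 + j864.8 → |·| ≈ 2005.1, ∠ ≈ 154.45°
|L| = 2000 / 2005.1 ≈ 0.99746
Gain = 20 log₁₀(0.99746) ≈ -0.02 dB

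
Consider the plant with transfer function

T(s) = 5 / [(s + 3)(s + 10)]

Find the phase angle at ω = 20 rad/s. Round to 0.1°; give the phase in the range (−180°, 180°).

-144.9°

At s = jω = j20:
pole (s+3): 3 + j20 → |·| = √(3²+20²) = √409 ≈ 20.224, ∠ = arctan(20/3) ≈ 81.47°
pole (s+10): 10 + j20 → |·| = √(10²+20²) = √500 ≈ 22.361, ∠ = arctan(20/10) ≈ 63.43°
∠T = 0.00° − 144.90° = -144.90°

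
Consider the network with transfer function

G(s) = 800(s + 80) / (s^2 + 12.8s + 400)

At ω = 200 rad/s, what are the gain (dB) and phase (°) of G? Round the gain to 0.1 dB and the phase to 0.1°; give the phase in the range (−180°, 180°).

At s = jω = j200:
zero (s+80): 80 + j200 → |·| = √(80²+200²) = √46400 ≈ 215.41, ∠ = arctan(200/80) ≈ 68.20°
quadratic: (j200)² + 12.8·j200 + 400 = -39600 + j2560 → |·| ≈ 39683, ∠ ≈ 176.30°
|G| = 800 · 215.41 / 39683 ≈ 4.3426
Gain = 20 log₁₀(4.3426) ≈ 12.75 dB
∠G = 68.20° − 176.30° = -108.10°

12.8 dB, -108.1°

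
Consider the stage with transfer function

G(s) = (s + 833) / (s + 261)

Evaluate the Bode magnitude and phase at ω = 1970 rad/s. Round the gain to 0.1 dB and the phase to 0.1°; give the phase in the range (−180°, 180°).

Substitute s = j1970:
Numerator: (j1970) + 833 = 833 + j1970
Denominator: (j1970) + 261 = 261 + j1970
|N| = √(833² + 1970²) ≈ 2138.9, ∠N ≈ 67.08°
|D| = √(261² + 1970²) ≈ 1987.2, ∠D ≈ 82.45°
|G| = 2138.9 / 1987.2 ≈ 1.0763
Gain = 20 log₁₀(1.0763) ≈ 0.64 dB
∠G = 67.08° − 82.45° = -15.37°

0.6 dB, -15.4°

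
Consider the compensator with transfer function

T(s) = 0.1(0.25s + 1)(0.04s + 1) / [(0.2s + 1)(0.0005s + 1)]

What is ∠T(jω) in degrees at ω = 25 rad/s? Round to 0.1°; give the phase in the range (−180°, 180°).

46.5°

At ω = 25 rad/s:
zero (1 + j25·0.25) = 1 + j6.25 → |·| ≈ 6.3295, ∠ ≈ 80.91°
zero (1 + j25·0.04) = 1 + j1 → |·| ≈ 1.4142, ∠ ≈ 45.00°
pole (1 + j25·0.2) = 1 + j5 → |·| ≈ 5.099, ∠ ≈ 78.69°
pole (1 + j25·0.0005) = 1 + j0.0125 → |·| ≈ 1.0001, ∠ ≈ 0.72°
∠T = (80.91° + 45.00°) − (78.69° + 0.72°) = 46.50°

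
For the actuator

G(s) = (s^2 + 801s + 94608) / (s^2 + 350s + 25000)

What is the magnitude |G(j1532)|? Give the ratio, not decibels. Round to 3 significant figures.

1.08

Substitute s = j1532:
Numerator: (j1532)^2 + 801(j1532) + 94608 = -2252416 + j1227132
Denominator: (j1532)^2 + 350(j1532) + 25000 = -2322024 + j536200
|N| = √(2252416² + 1227132²) ≈ 2.565e+06, ∠N ≈ 151.42°
|D| = √(2322024² + 536200²) ≈ 2.3831e+06, ∠D ≈ 167.00°
|G| = 2.565e+06 / 2.3831e+06 ≈ 1.0763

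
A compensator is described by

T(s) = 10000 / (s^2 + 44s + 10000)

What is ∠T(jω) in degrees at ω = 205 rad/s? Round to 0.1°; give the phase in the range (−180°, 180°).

-164.3°

At s = jω = j205:
quadratic: (j205)² + 44·j205 + 10000 = -32025 + j9020 → |·| ≈ 33271, ∠ ≈ 164.27°
∠T = 0.00° − 164.27° = -164.27°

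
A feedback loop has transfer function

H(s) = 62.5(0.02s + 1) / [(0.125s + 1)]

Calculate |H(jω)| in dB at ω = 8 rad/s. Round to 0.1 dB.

33.0 dB

At ω = 8 rad/s:
zero (1 + j8·0.02) = 1 + j0.16 → |·| ≈ 1.0127, ∠ ≈ 9.09°
pole (1 + j8·0.125) = 1 + j1 → |·| ≈ 1.4142, ∠ ≈ 45.00°
|H| = 62.5 · 1.0127 / (1.4142) ≈ 44.756
Gain = 20 log₁₀(44.756) ≈ 33.02 dB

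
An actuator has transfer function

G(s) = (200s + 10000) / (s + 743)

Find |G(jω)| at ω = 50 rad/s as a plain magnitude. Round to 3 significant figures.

19.0

Substitute s = j50:
Numerator: 200(j50) + 10000 = 10000 + j10000
Denominator: (j50) + 743 = 743 + j50
|N| = √(10000² + 10000²) ≈ 14142, ∠N ≈ 45.00°
|D| = √(743² + 50²) ≈ 744.68, ∠D ≈ 3.85°
|G| = 14142 / 744.68 ≈ 18.991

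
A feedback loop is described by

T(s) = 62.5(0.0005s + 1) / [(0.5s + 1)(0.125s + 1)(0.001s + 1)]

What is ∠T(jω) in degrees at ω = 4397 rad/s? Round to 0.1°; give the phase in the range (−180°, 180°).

At ω = 4397 rad/s:
zero (1 + j4397·0.0005) = 1 + j2.1985 → |·| ≈ 2.4152, ∠ ≈ 65.54°
pole (1 + j4397·0.5) = 1 + j2198.5 → |·| ≈ 2198.5, ∠ ≈ 89.97°
pole (1 + j4397·0.125) = 1 + j549.625 → |·| ≈ 549.63, ∠ ≈ 89.90°
pole (1 + j4397·0.001) = 1 + j4.397 → |·| ≈ 4.5093, ∠ ≈ 77.19°
∠T = (65.54°) − (89.97° + 89.90° + 77.19°) = -191.52° ≡ 168.48° (principal value)

168.5°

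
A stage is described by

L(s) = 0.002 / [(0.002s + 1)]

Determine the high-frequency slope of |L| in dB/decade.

-20 dB/decade

Each pole contributes −20 dB/decade at high frequency; each zero contributes +20 dB/decade.
Net: 0 zero(s) − 1 pole(s) → -20 dB/decade.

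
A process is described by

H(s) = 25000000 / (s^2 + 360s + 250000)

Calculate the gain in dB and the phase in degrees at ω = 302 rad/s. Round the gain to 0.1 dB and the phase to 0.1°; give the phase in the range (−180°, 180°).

At s = jω = j302:
quadratic: (j302)² + 360·j302 + 250000 = 158796 + j108720 → |·| ≈ 1.9245e+05, ∠ ≈ 34.40°
|H| = 25000000 / 1.9245e+05 ≈ 129.9
Gain = 20 log₁₀(129.9) ≈ 42.27 dB
∠H = 0.00° − 34.40° = -34.40°

42.3 dB, -34.4°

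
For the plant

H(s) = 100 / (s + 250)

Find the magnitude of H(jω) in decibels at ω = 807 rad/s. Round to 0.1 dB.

Substitute s = j807:
Numerator: 100 = 100 + j0
Denominator: (j807) + 250 = 250 + j807
|N| = √(100² + 0²) ≈ 100, ∠N ≈ 0.00°
|D| = √(250² + 807²) ≈ 844.84, ∠D ≈ 72.79°
|H| = 100 / 844.84 ≈ 0.11837
Gain = 20 log₁₀(0.11837) ≈ -18.54 dB

-18.5 dB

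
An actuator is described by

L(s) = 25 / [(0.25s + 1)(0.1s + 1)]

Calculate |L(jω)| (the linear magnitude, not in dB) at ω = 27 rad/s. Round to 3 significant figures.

1.27

At ω = 27 rad/s:
pole (1 + j27·0.25) = 1 + j6.75 → |·| ≈ 6.8237, ∠ ≈ 81.57°
pole (1 + j27·0.1) = 1 + j2.7 → |·| ≈ 2.8792, ∠ ≈ 69.68°
|L| = 25 · 1 / (6.8237 · 2.8792) ≈ 1.2725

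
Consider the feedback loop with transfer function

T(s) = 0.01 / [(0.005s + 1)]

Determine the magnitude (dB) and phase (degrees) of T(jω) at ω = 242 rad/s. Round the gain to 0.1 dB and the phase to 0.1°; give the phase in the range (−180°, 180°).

At ω = 242 rad/s:
pole (1 + j242·0.005) = 1 + j1.21 → |·| ≈ 1.5697, ∠ ≈ 50.43°
|T| = 0.01 · 1 / (1.5697) ≈ 0.0063706
Gain = 20 log₁₀(0.0063706) ≈ -43.92 dB
∠T = (0°) − (50.43°) = -50.43°

-43.9 dB, -50.4°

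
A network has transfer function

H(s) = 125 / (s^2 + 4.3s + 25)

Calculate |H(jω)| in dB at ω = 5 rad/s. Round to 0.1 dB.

15.3 dB

At s = jω = j5:
quadratic: (j5)² + 4.3·j5 + 25 = 0 + j21.5 → |·| ≈ 21.5, ∠ ≈ 90.00°
|H| = 125 / 21.5 ≈ 5.814
Gain = 20 log₁₀(5.814) ≈ 15.29 dB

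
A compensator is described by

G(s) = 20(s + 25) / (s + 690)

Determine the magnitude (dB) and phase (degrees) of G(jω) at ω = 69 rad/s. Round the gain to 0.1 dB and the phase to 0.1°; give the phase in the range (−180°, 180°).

6.5 dB, 64.4°

At s = jω = j69:
zero (s+25): 25 + j69 → |·| = √(25²+69²) = √5386 ≈ 73.389, ∠ = arctan(69/25) ≈ 70.08°
pole (s+690): 690 + j69 → |·| = √(690²+69²) = √480861 ≈ 693.44, ∠ = arctan(69/690) ≈ 5.71°
|G| = 20 · 73.389 / 693.44 ≈ 2.1167
Gain = 20 log₁₀(2.1167) ≈ 6.51 dB
∠G = 70.08° − 5.71° = 64.37°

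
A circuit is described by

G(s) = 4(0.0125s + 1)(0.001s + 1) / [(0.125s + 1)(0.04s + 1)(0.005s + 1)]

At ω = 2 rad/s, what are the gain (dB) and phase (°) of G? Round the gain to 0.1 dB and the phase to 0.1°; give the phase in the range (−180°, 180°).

At ω = 2 rad/s:
zero (1 + j2·0.0125) = 1 + j0.025 → |·| ≈ 1.0003, ∠ ≈ 1.43°
zero (1 + j2·0.001) = 1 + j0.002 → |·| ≈ 1, ∠ ≈ 0.11°
pole (1 + j2·0.125) = 1 + j0.25 → |·| ≈ 1.0308, ∠ ≈ 14.04°
pole (1 + j2·0.04) = 1 + j0.08 → |·| ≈ 1.0032, ∠ ≈ 4.57°
pole (1 + j2·0.005) = 1 + j0.01 → |·| ≈ 1, ∠ ≈ 0.57°
|G| = 4 · 1.0003 · 1 / (1.0308 · 1.0032 · 1) ≈ 3.8693
Gain = 20 log₁₀(3.8693) ≈ 11.75 dB
∠G = (1.43° + 0.11°) − (14.04° + 4.57° + 0.57°) = -17.64°

11.8 dB, -17.6°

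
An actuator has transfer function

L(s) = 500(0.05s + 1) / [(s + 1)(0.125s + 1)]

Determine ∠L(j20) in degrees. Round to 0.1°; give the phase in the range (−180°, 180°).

At ω = 20 rad/s:
zero (1 + j20·0.05) = 1 + j1 → |·| ≈ 1.4142, ∠ ≈ 45.00°
pole (1 + j20·1) = 1 + j20 → |·| ≈ 20.025, ∠ ≈ 87.14°
pole (1 + j20·0.125) = 1 + j2.5 → |·| ≈ 2.6926, ∠ ≈ 68.20°
∠L = (45.00°) − (87.14° + 68.20°) = -110.34°

-110.3°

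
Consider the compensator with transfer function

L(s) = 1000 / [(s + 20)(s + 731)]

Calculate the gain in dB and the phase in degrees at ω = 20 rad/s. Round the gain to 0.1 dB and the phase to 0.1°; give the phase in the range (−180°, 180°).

At s = jω = j20:
pole (s+20): 20 + j20 → |·| = √(20²+20²) = √800 ≈ 28.284, ∠ = arctan(20/20) ≈ 45.00°
pole (s+731): 731 + j20 → |·| = √(731²+20²) = √534761 ≈ 731.27, ∠ = arctan(20/731) ≈ 1.57°
|L| = 1000 / 20683 ≈ 0.048349
Gain = 20 log₁₀(0.048349) ≈ -26.31 dB
∠L = 0.00° − 46.57° = -46.57°

-26.3 dB, -46.6°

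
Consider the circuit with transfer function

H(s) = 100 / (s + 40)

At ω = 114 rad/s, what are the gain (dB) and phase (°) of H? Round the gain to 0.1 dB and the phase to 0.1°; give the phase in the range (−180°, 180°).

Substitute s = j114:
Numerator: 100 = 100 + j0
Denominator: (j114) + 40 = 40 + j114
|N| = √(100² + 0²) ≈ 100, ∠N ≈ 0.00°
|D| = √(40² + 114²) ≈ 120.81, ∠D ≈ 70.67°
|H| = 100 / 120.81 ≈ 0.82775
Gain = 20 log₁₀(0.82775) ≈ -1.64 dB
∠H = 0.00° − 70.67° = -70.67°

-1.6 dB, -70.7°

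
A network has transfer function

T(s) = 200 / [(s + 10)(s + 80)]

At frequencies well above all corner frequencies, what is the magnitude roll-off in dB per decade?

-40 dB/decade

Each pole contributes −20 dB/decade at high frequency; each zero contributes +20 dB/decade.
Net: 0 zero(s) − 2 pole(s) → -40 dB/decade.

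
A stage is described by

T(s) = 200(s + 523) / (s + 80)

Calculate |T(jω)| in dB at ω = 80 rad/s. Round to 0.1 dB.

59.4 dB

At s = jω = j80:
zero (s+523): 523 + j80 → |·| = √(523²+80²) = √279929 ≈ 529.08, ∠ = arctan(80/523) ≈ 8.70°
pole (s+80): 80 + j80 → |·| = √(80²+80²) = √12800 ≈ 113.14, ∠ = arctan(80/80) ≈ 45.00°
|T| = 200 · 529.08 / 113.14 ≈ 935.27
Gain = 20 log₁₀(935.27) ≈ 59.42 dB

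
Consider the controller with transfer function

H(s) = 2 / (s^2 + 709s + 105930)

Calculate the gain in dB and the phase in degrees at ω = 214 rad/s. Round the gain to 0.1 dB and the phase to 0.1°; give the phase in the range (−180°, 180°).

Substitute s = j214:
Numerator: 2 = 2 + j0
Denominator: (j214)^2 + 709(j214) + 105930 = 60134 + j151726
|N| = √(2² + 0²) ≈ 2, ∠N ≈ 0.00°
|D| = √(60134² + 151726²) ≈ 1.6321e+05, ∠D ≈ 68.38°
|H| = 2 / 1.6321e+05 ≈ 1.2254e-05
Gain = 20 log₁₀(1.2254e-05) ≈ -98.23 dB
∠H = 0.00° − 68.38° = -68.38°

-98.2 dB, -68.4°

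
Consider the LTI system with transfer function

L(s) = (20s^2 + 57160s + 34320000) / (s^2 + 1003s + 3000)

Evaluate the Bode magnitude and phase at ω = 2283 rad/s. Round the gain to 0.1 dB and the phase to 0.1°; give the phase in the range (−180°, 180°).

28.3 dB, -38.1°

Substitute s = j2283:
Numerator: 20(j2283)^2 + 57160(j2283) + 34320000 = -69921780 + j130496280
Denominator: (j2283)^2 + 1003(j2283) + 3000 = -5209089 + j2289849
|N| = √(69921780² + 130496280²) ≈ 1.4805e+08, ∠N ≈ 118.18°
|D| = √(5209089² + 2289849²) ≈ 5.6902e+06, ∠D ≈ 156.27°
|L| = 1.4805e+08 / 5.6902e+06 ≈ 26.018
Gain = 20 log₁₀(26.018) ≈ 28.31 dB
∠L = 118.18° − 156.27° = -38.09°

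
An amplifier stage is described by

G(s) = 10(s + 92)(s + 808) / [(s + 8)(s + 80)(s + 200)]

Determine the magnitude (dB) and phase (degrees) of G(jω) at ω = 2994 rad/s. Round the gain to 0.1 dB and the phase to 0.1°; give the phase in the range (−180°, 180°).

At s = jω = j2994:
zero (s+92): 92 + j2994 → |·| = √(92²+2994²) = √8972500 ≈ 2995.4, ∠ = arctan(2994/92) ≈ 88.24°
zero (s+808): 808 + j2994 → |·| = √(808²+2994²) = √9616900 ≈ 3101.1, ∠ = arctan(2994/808) ≈ 74.90°
pole (s+8): 8 + j2994 → |·| = √(8²+2994²) = √8964100 ≈ 2994, ∠ = arctan(2994/8) ≈ 89.85°
pole (s+80): 80 + j2994 → |·| = √(80²+2994²) = √8970436 ≈ 2995.1, ∠ = arctan(2994/80) ≈ 88.47°
pole (s+200): 200 + j2994 → |·| = √(200²+2994²) = √9004036 ≈ 3000.7, ∠ = arctan(2994/200) ≈ 86.18°
|G| = 10 · 9.289e+06 / 2.6908e+10 ≈ 0.0034521
Gain = 20 log₁₀(0.0034521) ≈ -49.24 dB
∠G = 163.14° − 264.50° = -101.36°

-49.2 dB, -101.4°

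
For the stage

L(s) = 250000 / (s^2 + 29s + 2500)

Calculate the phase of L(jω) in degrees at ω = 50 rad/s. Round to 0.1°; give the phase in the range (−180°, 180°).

At s = jω = j50:
quadratic: (j50)² + 29·j50 + 2500 = 0 + j1450 → |·| ≈ 1450, ∠ ≈ 90.00°
∠L = 0.00° − 90.00° = -90.00°

-90.0°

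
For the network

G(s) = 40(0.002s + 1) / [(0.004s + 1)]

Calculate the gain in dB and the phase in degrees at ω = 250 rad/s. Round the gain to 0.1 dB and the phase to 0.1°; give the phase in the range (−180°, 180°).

30.0 dB, -18.4°

At ω = 250 rad/s:
zero (1 + j250·0.002) = 1 + j0.5 → |·| ≈ 1.118, ∠ ≈ 26.57°
pole (1 + j250·0.004) = 1 + j1 → |·| ≈ 1.4142, ∠ ≈ 45.00°
|G| = 40 · 1.118 / (1.4142) ≈ 31.622
Gain = 20 log₁₀(31.622) ≈ 30.00 dB
∠G = (26.57°) − (45.00°) = -18.43°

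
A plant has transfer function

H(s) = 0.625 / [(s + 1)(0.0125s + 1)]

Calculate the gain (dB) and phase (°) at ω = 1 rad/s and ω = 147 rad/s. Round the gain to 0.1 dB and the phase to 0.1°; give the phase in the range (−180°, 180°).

At ω = 1 rad/s:
pole (1 + j1·1) = 1 + j1 → |·| ≈ 1.4142, ∠ ≈ 45.00°
pole (1 + j1·0.0125) = 1 + j0.0125 → |·| ≈ 1.0001, ∠ ≈ 0.72°
|H| = 0.625 · 1 / (1.4142 · 1.0001) ≈ 0.4419
Gain = 20 log₁₀(0.4419) ≈ -7.09 dB
∠H = (0°) − (45.00° + 0.72°) = -45.72°

At ω = 147 rad/s:
pole (1 + j147·1) = 1 + j147 → |·| ≈ 147, ∠ ≈ 89.61°
pole (1 + j147·0.0125) = 1 + j1.8375 → |·| ≈ 2.092, ∠ ≈ 61.44°
|H| = 0.625 · 1 / (147 · 2.092) ≈ 0.0020324
Gain = 20 log₁₀(0.0020324) ≈ -53.84 dB
∠H = (0°) − (89.61° + 61.44°) = -151.05°

ω = 1: -7.1 dB, -45.7°; ω = 147: -53.8 dB, -151.1°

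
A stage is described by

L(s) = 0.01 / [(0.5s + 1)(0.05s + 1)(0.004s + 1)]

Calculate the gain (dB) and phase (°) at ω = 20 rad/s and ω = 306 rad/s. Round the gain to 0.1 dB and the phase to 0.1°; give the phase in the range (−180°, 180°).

At ω = 20 rad/s:
pole (1 + j20·0.5) = 1 + j10 → |·| ≈ 10.05, ∠ ≈ 84.29°
pole (1 + j20·0.05) = 1 + j1 → |·| ≈ 1.4142, ∠ ≈ 45.00°
pole (1 + j20·0.004) = 1 + j0.08 → |·| ≈ 1.0032, ∠ ≈ 4.57°
|L| = 0.01 · 1 / (10.05 · 1.4142 · 1.0032) ≈ 0.00070135
Gain = 20 log₁₀(0.00070135) ≈ -63.08 dB
∠L = (0°) − (84.29° + 45.00° + 4.57°) = -133.86°

At ω = 306 rad/s:
pole (1 + j306·0.5) = 1 + j153 → |·| ≈ 153, ∠ ≈ 89.63°
pole (1 + j306·0.05) = 1 + j15.3 → |·| ≈ 15.333, ∠ ≈ 86.26°
pole (1 + j306·0.004) = 1 + j1.224 → |·| ≈ 1.5806, ∠ ≈ 50.75°
|L| = 0.01 · 1 / (153 · 15.333 · 1.5806) ≈ 2.6969e-06
Gain = 20 log₁₀(2.6969e-06) ≈ -111.38 dB
∠L = (0°) − (89.63° + 86.26° + 50.75°) = -226.64° ≡ 133.36° (principal value)

ω = 20: -63.1 dB, -133.9°; ω = 306: -111.4 dB, 133.4°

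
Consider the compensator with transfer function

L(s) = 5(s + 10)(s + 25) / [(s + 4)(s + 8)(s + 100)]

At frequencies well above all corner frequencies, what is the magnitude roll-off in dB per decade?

-20 dB/decade

Each pole contributes −20 dB/decade at high frequency; each zero contributes +20 dB/decade.
Net: 2 zero(s) − 3 pole(s) → -20 dB/decade.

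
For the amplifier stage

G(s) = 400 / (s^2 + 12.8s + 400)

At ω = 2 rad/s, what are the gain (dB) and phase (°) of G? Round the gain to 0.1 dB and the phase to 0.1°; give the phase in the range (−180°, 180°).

At s = jω = j2:
quadratic: (j2)² + 12.8·j2 + 400 = 396 + j25.6 → |·| ≈ 396.83, ∠ ≈ 3.70°
|G| = 400 / 396.83 ≈ 1.008
Gain = 20 log₁₀(1.008) ≈ 0.07 dB
∠G = 0.00° − 3.70° = -3.70°

0.1 dB, -3.7°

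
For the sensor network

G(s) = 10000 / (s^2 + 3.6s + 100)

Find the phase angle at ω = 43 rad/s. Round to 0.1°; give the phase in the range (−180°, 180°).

-174.9°

At s = jω = j43:
quadratic: (j43)² + 3.6·j43 + 100 = -1749 + j154.8 → |·| ≈ 1755.8, ∠ ≈ 174.94°
∠G = 0.00° − 174.94° = -174.94°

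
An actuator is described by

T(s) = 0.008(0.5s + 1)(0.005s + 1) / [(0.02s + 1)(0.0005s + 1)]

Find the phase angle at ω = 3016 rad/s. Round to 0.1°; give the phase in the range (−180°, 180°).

At ω = 3016 rad/s:
zero (1 + j3016·0.5) = 1 + j1508 → |·| ≈ 1508, ∠ ≈ 89.96°
zero (1 + j3016·0.005) = 1 + j15.08 → |·| ≈ 15.113, ∠ ≈ 86.21°
pole (1 + j3016·0.02) = 1 + j60.32 → |·| ≈ 60.328, ∠ ≈ 89.05°
pole (1 + j3016·0.0005) = 1 + j1.508 → |·| ≈ 1.8094, ∠ ≈ 56.45°
∠T = (89.96° + 86.21°) − (89.05° + 56.45°) = 30.67°

30.7°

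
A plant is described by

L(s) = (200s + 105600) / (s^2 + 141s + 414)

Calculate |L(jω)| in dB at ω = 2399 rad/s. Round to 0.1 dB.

-21.4 dB

Substitute s = j2399:
Numerator: 200(j2399) + 105600 = 105600 + j479800
Denominator: (j2399)^2 + 141(j2399) + 414 = -5754787 + j338259
|N| = √(105600² + 479800²) ≈ 4.9128e+05, ∠N ≈ 77.59°
|D| = √(5754787² + 338259²) ≈ 5.7647e+06, ∠D ≈ 176.64°
|L| = 4.9128e+05 / 5.7647e+06 ≈ 0.085222
Gain = 20 log₁₀(0.085222) ≈ -21.39 dB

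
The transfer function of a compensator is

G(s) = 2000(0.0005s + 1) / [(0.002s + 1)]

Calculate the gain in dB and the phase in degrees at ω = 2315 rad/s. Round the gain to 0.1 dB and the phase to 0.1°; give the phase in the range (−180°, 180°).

56.2 dB, -28.6°

At ω = 2315 rad/s:
zero (1 + j2315·0.0005) = 1 + j1.1575 → |·| ≈ 1.5296, ∠ ≈ 49.18°
pole (1 + j2315·0.002) = 1 + j4.63 → |·| ≈ 4.7368, ∠ ≈ 77.81°
|G| = 2000 · 1.5296 / (4.7368) ≈ 645.84
Gain = 20 log₁₀(645.84) ≈ 56.20 dB
∠G = (49.18°) − (77.81°) = -28.63°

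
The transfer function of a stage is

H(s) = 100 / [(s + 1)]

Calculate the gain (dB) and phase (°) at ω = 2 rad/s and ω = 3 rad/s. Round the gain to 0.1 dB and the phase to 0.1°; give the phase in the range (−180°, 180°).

ω = 2: 33.0 dB, -63.4°; ω = 3: 30.0 dB, -71.6°

At ω = 2 rad/s:
pole (1 + j2·1) = 1 + j2 → |·| ≈ 2.2361, ∠ ≈ 63.43°
|H| = 100 · 1 / (2.2361) ≈ 44.721
Gain = 20 log₁₀(44.721) ≈ 33.01 dB
∠H = (0°) − (63.43°) = -63.43°

At ω = 3 rad/s:
pole (1 + j3·1) = 1 + j3 → |·| ≈ 3.1623, ∠ ≈ 71.57°
|H| = 100 · 1 / (3.1623) ≈ 31.623
Gain = 20 log₁₀(31.623) ≈ 30.00 dB
∠H = (0°) − (71.57°) = -71.57°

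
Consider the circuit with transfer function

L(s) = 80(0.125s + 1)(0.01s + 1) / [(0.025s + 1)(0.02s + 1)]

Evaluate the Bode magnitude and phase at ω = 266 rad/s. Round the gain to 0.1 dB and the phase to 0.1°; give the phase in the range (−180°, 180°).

46.4 dB, -3.1°

At ω = 266 rad/s:
zero (1 + j266·0.125) = 1 + j33.25 → |·| ≈ 33.265, ∠ ≈ 88.28°
zero (1 + j266·0.01) = 1 + j2.66 → |·| ≈ 2.8418, ∠ ≈ 69.40°
pole (1 + j266·0.025) = 1 + j6.65 → |·| ≈ 6.7248, ∠ ≈ 81.45°
pole (1 + j266·0.02) = 1 + j5.32 → |·| ≈ 5.4132, ∠ ≈ 79.35°
|L| = 80 · 33.265 · 2.8418 / (6.7248 · 5.4132) ≈ 207.75
Gain = 20 log₁₀(207.75) ≈ 46.35 dB
∠L = (88.28° + 69.40°) − (81.45° + 79.35°) = -3.12°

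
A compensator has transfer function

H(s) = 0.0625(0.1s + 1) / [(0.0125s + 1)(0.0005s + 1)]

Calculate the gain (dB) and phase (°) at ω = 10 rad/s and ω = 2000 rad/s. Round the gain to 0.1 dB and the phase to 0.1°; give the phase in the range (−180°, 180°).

At ω = 10 rad/s:
zero (1 + j10·0.1) = 1 + j1 → |·| ≈ 1.4142, ∠ ≈ 45.00°
pole (1 + j10·0.0125) = 1 + j0.125 → |·| ≈ 1.0078, ∠ ≈ 7.13°
pole (1 + j10·0.0005) = 1 + j0.005 → |·| ≈ 1, ∠ ≈ 0.29°
|H| = 0.0625 · 1.4142 / (1.0078 · 1) ≈ 0.087703
Gain = 20 log₁₀(0.087703) ≈ -21.14 dB
∠H = (45.00°) − (7.13° + 0.29°) = 37.58°

At ω = 2000 rad/s:
zero (1 + j2000·0.1) = 1 + j200 → |·| ≈ 200, ∠ ≈ 89.71°
pole (1 + j2000·0.0125) = 1 + j25 → |·| ≈ 25.02, ∠ ≈ 87.71°
pole (1 + j2000·0.0005) = 1 + j1 → |·| ≈ 1.4142, ∠ ≈ 45.00°
|H| = 0.0625 · 200 / (25.02 · 1.4142) ≈ 0.35327
Gain = 20 log₁₀(0.35327) ≈ -9.04 dB
∠H = (89.71°) − (87.71° + 45.00°) = -43.00°

ω = 10: -21.1 dB, 37.6°; ω = 2000: -9.0 dB, -43.0°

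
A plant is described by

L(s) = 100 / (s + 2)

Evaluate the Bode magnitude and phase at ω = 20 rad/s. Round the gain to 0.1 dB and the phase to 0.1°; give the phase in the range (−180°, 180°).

13.9 dB, -84.3°

Substitute s = j20:
Numerator: 100 = 100 + j0
Denominator: (j20) + 2 = 2 + j20
|N| = √(100² + 0²) ≈ 100, ∠N ≈ 0.00°
|D| = √(2² + 20²) ≈ 20.1, ∠D ≈ 84.29°
|L| = 100 / 20.1 ≈ 4.9751
Gain = 20 log₁₀(4.9751) ≈ 13.94 dB
∠L = 0.00° − 84.29° = -84.29°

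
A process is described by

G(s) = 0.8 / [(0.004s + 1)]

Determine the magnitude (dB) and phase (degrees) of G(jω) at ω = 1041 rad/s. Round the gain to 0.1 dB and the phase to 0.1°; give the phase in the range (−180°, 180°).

-14.6 dB, -76.5°

At ω = 1041 rad/s:
pole (1 + j1041·0.004) = 1 + j4.164 → |·| ≈ 4.2824, ∠ ≈ 76.50°
|G| = 0.8 · 1 / (4.2824) ≈ 0.18681
Gain = 20 log₁₀(0.18681) ≈ -14.57 dB
∠G = (0°) − (76.50°) = -76.50°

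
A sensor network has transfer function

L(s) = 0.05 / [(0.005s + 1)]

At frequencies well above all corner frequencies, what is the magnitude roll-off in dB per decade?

-20 dB/decade

Each pole contributes −20 dB/decade at high frequency; each zero contributes +20 dB/decade.
Net: 0 zero(s) − 1 pole(s) → -20 dB/decade.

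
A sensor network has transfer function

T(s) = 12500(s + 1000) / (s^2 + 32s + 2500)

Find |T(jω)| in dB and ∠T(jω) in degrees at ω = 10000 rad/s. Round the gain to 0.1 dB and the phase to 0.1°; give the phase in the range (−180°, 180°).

2.0 dB, -95.5°

At s = jω = j10000:
zero (s+1000): 1000 + j10000 → |·| = √(1000²+10000²) = √101000000 ≈ 10050, ∠ = arctan(10000/1000) ≈ 84.29°
quadratic: (j10000)² + 32·j10000 + 2500 = -99997500 + j320000 → |·| ≈ 9.9998e+07, ∠ ≈ 179.82°
|T| = 12500 · 10050 / 9.9998e+07 ≈ 1.2563
Gain = 20 log₁₀(1.2563) ≈ 1.98 dB
∠T = 84.29° − 179.82° = -95.53°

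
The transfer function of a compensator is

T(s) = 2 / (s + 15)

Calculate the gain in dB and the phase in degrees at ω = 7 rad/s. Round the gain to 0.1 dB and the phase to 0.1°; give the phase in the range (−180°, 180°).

Substitute s = j7:
Numerator: 2 = 2 + j0
Denominator: (j7) + 15 = 15 + j7
|N| = √(2² + 0²) ≈ 2, ∠N ≈ 0.00°
|D| = √(15² + 7²) ≈ 16.553, ∠D ≈ 25.02°
|T| = 2 / 16.553 ≈ 0.12082
Gain = 20 log₁₀(0.12082) ≈ -18.36 dB
∠T = 0.00° − 25.02° = -25.02°

-18.4 dB, -25.0°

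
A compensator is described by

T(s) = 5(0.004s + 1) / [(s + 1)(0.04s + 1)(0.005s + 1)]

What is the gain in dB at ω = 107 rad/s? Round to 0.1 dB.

At ω = 107 rad/s:
zero (1 + j107·0.004) = 1 + j0.428 → |·| ≈ 1.0877, ∠ ≈ 23.17°
pole (1 + j107·1) = 1 + j107 → |·| ≈ 107, ∠ ≈ 89.46°
pole (1 + j107·0.04) = 1 + j4.28 → |·| ≈ 4.3953, ∠ ≈ 76.85°
pole (1 + j107·0.005) = 1 + j0.535 → |·| ≈ 1.1341, ∠ ≈ 28.15°
|T| = 5 · 1.0877 / (107 · 4.3953 · 1.1341) ≈ 0.010197
Gain = 20 log₁₀(0.010197) ≈ -39.83 dB

-39.8 dB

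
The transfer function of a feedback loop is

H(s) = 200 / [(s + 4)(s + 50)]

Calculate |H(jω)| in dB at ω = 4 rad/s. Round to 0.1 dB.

At s = jω = j4:
pole (s+4): 4 + j4 → |·| = √(4²+4²) = √32 ≈ 5.6569, ∠ = arctan(4/4) ≈ 45.00°
pole (s+50): 50 + j4 → |·| = √(50²+4²) = √2516 ≈ 50.16, ∠ = arctan(4/50) ≈ 4.57°
|H| = 200 / 283.75 ≈ 0.70485
Gain = 20 log₁₀(0.70485) ≈ -3.04 dB

-3.0 dB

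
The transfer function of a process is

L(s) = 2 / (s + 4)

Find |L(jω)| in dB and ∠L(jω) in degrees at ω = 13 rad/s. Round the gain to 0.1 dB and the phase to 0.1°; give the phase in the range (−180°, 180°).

-16.7 dB, -72.9°

At s = jω = j13:
pole (s+4): 4 + j13 → |·| = √(4²+13²) = √185 ≈ 13.601, ∠ = arctan(13/4) ≈ 72.90°
|L| = 2 / 13.601 ≈ 0.14705
Gain = 20 log₁₀(0.14705) ≈ -16.65 dB
∠L = 0.00° − 72.90° = -72.90°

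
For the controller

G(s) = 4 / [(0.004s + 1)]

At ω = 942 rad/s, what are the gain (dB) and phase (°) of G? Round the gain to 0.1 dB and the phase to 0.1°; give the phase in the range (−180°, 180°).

At ω = 942 rad/s:
pole (1 + j942·0.004) = 1 + j3.768 → |·| ≈ 3.8984, ∠ ≈ 75.14°
|G| = 4 · 1 / (3.8984) ≈ 1.0261
Gain = 20 log₁₀(1.0261) ≈ 0.22 dB
∠G = (0°) − (75.14°) = -75.14°

0.2 dB, -75.1°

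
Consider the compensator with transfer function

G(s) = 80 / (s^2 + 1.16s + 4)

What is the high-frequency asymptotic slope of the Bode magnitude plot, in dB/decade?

Each pole contributes −20 dB/decade at high frequency; each zero contributes +20 dB/decade.
Net: 0 zero(s) − 2 pole(s) → -40 dB/decade.

-40 dB/decade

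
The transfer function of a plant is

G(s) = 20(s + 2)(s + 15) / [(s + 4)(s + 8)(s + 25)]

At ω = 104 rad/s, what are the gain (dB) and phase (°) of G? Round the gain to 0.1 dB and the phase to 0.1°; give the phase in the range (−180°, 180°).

At s = jω = j104:
zero (s+2): 2 + j104 → |·| = √(2²+104²) = √10820 ≈ 104.02, ∠ = arctan(104/2) ≈ 88.90°
zero (s+15): 15 + j104 → |·| = √(15²+104²) = √11041 ≈ 105.08, ∠ = arctan(104/15) ≈ 81.79°
pole (s+4): 4 + j104 → |·| = √(4²+104²) = √10832 ≈ 104.08, ∠ = arctan(104/4) ≈ 87.80°
pole (s+8): 8 + j104 → |·| = √(8²+104²) = √10880 ≈ 104.31, ∠ = arctan(104/8) ≈ 85.60°
pole (s+25): 25 + j104 → |·| = √(25²+104²) = √11441 ≈ 106.96, ∠ = arctan(104/25) ≈ 76.48°
|G| = 20 · 10930 / 1.1612e+06 ≈ 0.18825
Gain = 20 log₁₀(0.18825) ≈ -14.51 dB
∠G = 170.69° − 249.88° = -79.19°

-14.5 dB, -79.2°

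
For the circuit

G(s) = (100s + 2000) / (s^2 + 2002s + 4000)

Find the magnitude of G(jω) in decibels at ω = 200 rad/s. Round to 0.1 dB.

Substitute s = j200:
Numerator: 100(j200) + 2000 = 2000 + j20000
Denominator: (j200)^2 + 2002(j200) + 4000 = -36000 + j400400
|N| = √(2000² + 20000²) ≈ 20100, ∠N ≈ 84.29°
|D| = √(36000² + 400400²) ≈ 4.0202e+05, ∠D ≈ 95.14°
|G| = 20100 / 4.0202e+05 ≈ 0.049998
Gain = 20 log₁₀(0.049998) ≈ -26.02 dB

-26.0 dB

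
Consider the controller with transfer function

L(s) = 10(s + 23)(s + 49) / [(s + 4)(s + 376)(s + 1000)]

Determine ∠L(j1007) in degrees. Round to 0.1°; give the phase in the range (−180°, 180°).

At s = jω = j1007:
zero (s+23): 23 + j1007 → |·| = √(23²+1007²) = √1014578 ≈ 1007.3, ∠ = arctan(1007/23) ≈ 88.69°
zero (s+49): 49 + j1007 → |·| = √(49²+1007²) = √1016450 ≈ 1008.2, ∠ = arctan(1007/49) ≈ 87.21°
pole (s+4): 4 + j1007 → |·| = √(4²+1007²) = √1014065 ≈ 1007, ∠ = arctan(1007/4) ≈ 89.77°
pole (s+376): 376 + j1007 → |·| = √(376²+1007²) = √1155425 ≈ 1074.9, ∠ = arctan(1007/376) ≈ 69.53°
pole (s+1000): 1000 + j1007 → |·| = √(1000²+1007²) = √2014049 ≈ 1419.2, ∠ = arctan(1007/1000) ≈ 45.20°
∠L = 175.90° − 204.50° = -28.60°

-28.6°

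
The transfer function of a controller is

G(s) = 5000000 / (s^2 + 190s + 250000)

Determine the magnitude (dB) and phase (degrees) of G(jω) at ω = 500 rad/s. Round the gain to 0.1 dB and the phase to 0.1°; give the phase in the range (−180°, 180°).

At s = jω = j500:
quadratic: (j500)² + 190·j500 + 250000 = 0 + j95000 → |·| ≈ 95000, ∠ ≈ 90.00°
|G| = 5000000 / 95000 ≈ 52.632
Gain = 20 log₁₀(52.632) ≈ 34.42 dB
∠G = 0.00° − 90.00° = -90.00°

34.4 dB, -90.0°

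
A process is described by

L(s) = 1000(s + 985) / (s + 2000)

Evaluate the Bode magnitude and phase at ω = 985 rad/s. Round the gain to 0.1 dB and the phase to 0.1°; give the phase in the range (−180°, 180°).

55.9 dB, 18.8°

At s = jω = j985:
zero (s+985): 985 + j985 → |·| = √(985²+985²) = √1940450 ≈ 1393, ∠ = arctan(985/985) ≈ 45.00°
pole (s+2000): 2000 + j985 → |·| = √(2000²+985²) = √4970225 ≈ 2229.4, ∠ = arctan(985/2000) ≈ 26.22°
|L| = 1000 · 1393 / 2229.4 ≈ 624.83
Gain = 20 log₁₀(624.83) ≈ 55.92 dB
∠L = 45.00° − 26.22° = 18.78°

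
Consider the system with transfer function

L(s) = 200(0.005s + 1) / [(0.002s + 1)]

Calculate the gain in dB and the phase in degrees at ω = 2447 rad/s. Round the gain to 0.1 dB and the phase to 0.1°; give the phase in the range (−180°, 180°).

53.8 dB, 6.9°

At ω = 2447 rad/s:
zero (1 + j2447·0.005) = 1 + j12.235 → |·| ≈ 12.276, ∠ ≈ 85.33°
pole (1 + j2447·0.002) = 1 + j4.894 → |·| ≈ 4.9951, ∠ ≈ 78.45°
|L| = 200 · 12.276 / (4.9951) ≈ 491.52
Gain = 20 log₁₀(491.52) ≈ 53.83 dB
∠L = (85.33°) − (78.45°) = 6.88°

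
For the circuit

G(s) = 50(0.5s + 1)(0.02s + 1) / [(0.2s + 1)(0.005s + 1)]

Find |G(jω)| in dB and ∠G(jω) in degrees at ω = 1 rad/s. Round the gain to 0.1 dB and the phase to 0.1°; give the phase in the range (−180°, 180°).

At ω = 1 rad/s:
zero (1 + j1·0.5) = 1 + j0.5 → |·| ≈ 1.118, ∠ ≈ 26.57°
zero (1 + j1·0.02) = 1 + j0.02 → |·| ≈ 1.0002, ∠ ≈ 1.15°
pole (1 + j1·0.2) = 1 + j0.2 → |·| ≈ 1.0198, ∠ ≈ 11.31°
pole (1 + j1·0.005) = 1 + j0.005 → |·| ≈ 1, ∠ ≈ 0.29°
|G| = 50 · 1.118 · 1.0002 / (1.0198 · 1) ≈ 54.826
Gain = 20 log₁₀(54.826) ≈ 34.78 dB
∠G = (26.57° + 1.15°) − (11.31° + 0.29°) = 16.12°

34.8 dB, 16.1°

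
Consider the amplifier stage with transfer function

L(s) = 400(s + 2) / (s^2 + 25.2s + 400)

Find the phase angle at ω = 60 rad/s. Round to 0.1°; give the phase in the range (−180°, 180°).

At s = jω = j60:
zero (s+2): 2 + j60 → |·| = √(2²+60²) = √3604 ≈ 60.033, ∠ = arctan(60/2) ≈ 88.09°
quadratic: (j60)² + 25.2·j60 + 400 = -3200 + j1512 → |·| ≈ 3539.2, ∠ ≈ 154.71°
∠L = 88.09° − 154.71° = -66.62°

-66.6°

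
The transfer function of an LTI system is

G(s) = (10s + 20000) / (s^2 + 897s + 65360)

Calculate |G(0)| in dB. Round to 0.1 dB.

-10.3 dB

G(0) = 20000 / 65360 ≈ 0.306
20 log₁₀(0.306) ≈ -10.29 dB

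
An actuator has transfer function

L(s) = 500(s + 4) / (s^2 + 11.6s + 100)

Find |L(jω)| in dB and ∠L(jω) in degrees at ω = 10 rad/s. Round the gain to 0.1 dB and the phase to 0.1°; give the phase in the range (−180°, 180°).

At s = jω = j10:
zero (s+4): 4 + j10 → |·| = √(4²+10²) = √116 ≈ 10.77, ∠ = arctan(10/4) ≈ 68.20°
quadratic: (j10)² + 11.6·j10 + 100 = 0 + j116 → |·| ≈ 116, ∠ ≈ 90.00°
|L| = 500 · 10.77 / 116 ≈ 46.422
Gain = 20 log₁₀(46.422) ≈ 33.33 dB
∠L = 68.20° − 90.00° = -21.80°

33.3 dB, -21.8°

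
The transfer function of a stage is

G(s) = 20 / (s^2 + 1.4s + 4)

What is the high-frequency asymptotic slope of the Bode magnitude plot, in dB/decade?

-40 dB/decade

Each pole contributes −20 dB/decade at high frequency; each zero contributes +20 dB/decade.
Net: 0 zero(s) − 2 pole(s) → -40 dB/decade.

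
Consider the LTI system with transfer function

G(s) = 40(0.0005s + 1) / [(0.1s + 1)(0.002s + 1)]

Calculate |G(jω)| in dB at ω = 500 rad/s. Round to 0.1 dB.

-4.7 dB

At ω = 500 rad/s:
zero (1 + j500·0.0005) = 1 + j0.25 → |·| ≈ 1.0308, ∠ ≈ 14.04°
pole (1 + j500·0.1) = 1 + j50 → |·| ≈ 50.01, ∠ ≈ 88.85°
pole (1 + j500·0.002) = 1 + j1 → |·| ≈ 1.4142, ∠ ≈ 45.00°
|G| = 40 · 1.0308 / (50.01 · 1.4142) ≈ 0.583
Gain = 20 log₁₀(0.583) ≈ -4.69 dB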